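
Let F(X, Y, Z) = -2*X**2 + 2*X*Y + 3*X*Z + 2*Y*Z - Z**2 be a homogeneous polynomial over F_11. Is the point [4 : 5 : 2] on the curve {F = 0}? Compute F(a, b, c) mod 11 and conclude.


F(4,5,2) ≡ 4 (mod 11); P is NOT on the curve.

Evaluate F(4, 5, 2) term-by-term (mod 11).
  -2*X**2 ↦ -2·16·1·1 = -32
  2*X*Y ↦ 2·4·5·1 = 40
  3*X*Z ↦ 3·4·1·2 = 24
  2*Y*Z ↦ 2·1·5·2 = 20
  -Z**2 ↦ -1·1·1·4 = -4
Sum: F(4, 5, 2) = (-32) + (40) + (24) + (20) + (-4) = 48.
Reducing mod 11: 48 ≡ 4 (mod 11).
Since F(a, b, c) ≡ 4 ≠ 0 (mod 11), P does NOT lie on the curve.


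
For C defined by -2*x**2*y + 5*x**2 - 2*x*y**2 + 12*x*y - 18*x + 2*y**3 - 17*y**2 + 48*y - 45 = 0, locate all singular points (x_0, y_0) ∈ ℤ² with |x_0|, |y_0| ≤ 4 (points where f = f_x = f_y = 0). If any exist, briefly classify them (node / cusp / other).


Singular points: {(0, 3)}; classification: node.

Compute partial derivatives:
  f_x = -4*x*y + 10*x - 2*y**2 + 12*y - 18.
  f_y = -2*x**2 - 4*x*y + 12*x + 6*y**2 - 34*y + 48.
Scan x_0 ∈ {−4, ..., 4}. For each x_0, f_y(x_0, y) is a polynomial in y; find its integer roots y ∈ {−4, ..., 4}, then test f_x and f at those candidates.
  x = -4: f_y(-4, y) = 6*y**2 - 18*y - 32; no integer root y with |y| ≤ 4.
  x = -3: f_y(-3, y) = 6*y**2 - 22*y - 6; no integer root y with |y| ≤ 4.
  x = -2: f_y(-2, y) = 6*y**2 - 26*y + 16; no integer root y with |y| ≤ 4.
  x = -1: f_y(-1, y) = 6*y**2 - 30*y + 34; no integer root y with |y| ≤ 4.
  x = 0: f_y(0, y) = 6*y**2 - 34*y + 48; vanishes at y ∈ {3}. (0, 3): f_x = 0, f = 0 — SINGULAR.
  x = 1: f_y(1, y) = 6*y**2 - 38*y + 58; no integer root y with |y| ≤ 4.
  x = 2: f_y(2, y) = 6*y**2 - 42*y + 64; no integer root y with |y| ≤ 4.
  x = 3: f_y(3, y) = 6*y**2 - 46*y + 66; no integer root y with |y| ≤ 4.
  x = 4: f_y(4, y) = 6*y**2 - 50*y + 64; no integer root y with |y| ≤ 4.
Only singular point on the grid: (0, 3).
Classify: substitute x = 0 + u, y = 3 + v and expand: f = -2*u**2*v - u**2 - 2*u*v**2 + 2*v**3 + v**2.
No constant or linear terms (consistent with a singular point). Quadratic part: -u**2 + v**2. Cubic part: -2*u**2*v - 2*u*v**2 + 2*v**3.
The quadratic part v**2 - u**2 = (v − u)(v + u) splits into two distinct linear factors, so there are two distinct tangent lines y − 3 = ±(x − 0) — this is a node (ordinary double point).
Classification: node.


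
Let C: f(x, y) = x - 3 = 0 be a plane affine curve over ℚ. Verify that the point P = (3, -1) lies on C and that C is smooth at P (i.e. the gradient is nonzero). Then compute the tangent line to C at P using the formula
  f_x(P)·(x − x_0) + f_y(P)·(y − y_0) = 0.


Tangent line at P: x - 3 = 0.

Step 1: f(3, -1) = 0, so P lies on C.
Step 2: partial derivatives
  f_x(x, y) = 1, f_y(x, y) = 0.
  f_x(P) = 1, f_y(P) = 0 (gradient nonzero, so P is smooth).
Step 3: tangent line at P: 1·(x − 3) + 0·(y − -1) = 0.
Expanding: x - 3 = 0.


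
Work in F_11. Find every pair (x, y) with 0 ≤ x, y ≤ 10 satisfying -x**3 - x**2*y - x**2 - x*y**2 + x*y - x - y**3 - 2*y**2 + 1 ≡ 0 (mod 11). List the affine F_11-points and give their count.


Affine F_11-points: {(0, 3), (0, 7), (0, 10), (1, 2), (2, 6), (4, 5), (5, 0), (8, 0), (9, 1)}; count = 9.

For each of the 121 pairs (x, y) ∈ F_11², evaluate f(x, y) mod 11. Record the zeros.
  x = 0: [0↦1, 1↦9, 2↦7, 3↦0, 4↦4, 5↦2, 6↦10, 7↦0, 8↦10, 9↦1, 10↦0]  zeros at y ∈ {3, 7, 10}
  x = 1: [0↦9, 1↦5, 2↦0, 3↦10, 4↦7, 5↦7, 6↦4, 7↦3, 8↦9, 9↦5, 10↦7]  zeros at y ∈ {2}
  x = 2: [0↦9, 1↦2, 2↦3, 3↦6, 4↦5, 5↦5, 6↦0, 7↦6, 8↦6, 9↦5, 10↦8]  zeros at y ∈ {6}
  x = 3: [0↦6, 1↦5, 2↦10, 3↦4, 4↦3, 5↦1, 6↦3, 7↦3, 8↦6, 9↦6, 10↦8]  zeros at y ∈ ∅
  x = 4: [0↦5, 1↦8, 2↦4, 3↦9, 4↦6, 5↦0, 6↦7, 7↦10, 8↦3, 9↦2, 10↦1]  zeros at y ∈ {5}
  x = 5: [0↦0, 1↦5, 2↦1, 3↦4, 4↦8, 5↦7, 6↦6, 7↦10, 8↦2, 9↦9, 10↦3]  zeros at y ∈ {0}
  x = 6: [0↦7, 1↦1, 2↦6, 3↦5, 4↦3, 5↦5, 6↦5, 7↦8, 8↦8, 9↦10, 10↦8]  zeros at y ∈ ∅
  x = 7: [0↦9, 1↦1, 2↦2, 3↦6, 4↦7, 5↦10, 6↦9, 7↦9, 8↦4, 9↦10, 10↦10]  zeros at y ∈ ∅
  x = 8: [0↦0, 1↦10, 2↦5, 3↦1, 4↦3, 5↦5, 6↦1, 7↦7, 8↦6, 9↦3, 10↦3]  zeros at y ∈ {0}
  x = 9: [0↦7, 1↦0, 2↦9, 3↦6, 4↦7, 5↦6, 6↦8, 7↦7, 8↦8, 9↦5, 10↦3]  zeros at y ∈ {1}
  x = 10: [0↦2, 1↦9, 2↦8, 3↦4, 4↦2, 5↦7, 6↦2, 7↦3, 8↦4, 9↦10, 10↦4]  zeros at y ∈ ∅
Collecting zeros: affine points = {(0, 3), (0, 7), (0, 10), (1, 2), (2, 6), (4, 5), (5, 0), (8, 0), (9, 1)}.
Total count |C(F_11)_aff| = 9.


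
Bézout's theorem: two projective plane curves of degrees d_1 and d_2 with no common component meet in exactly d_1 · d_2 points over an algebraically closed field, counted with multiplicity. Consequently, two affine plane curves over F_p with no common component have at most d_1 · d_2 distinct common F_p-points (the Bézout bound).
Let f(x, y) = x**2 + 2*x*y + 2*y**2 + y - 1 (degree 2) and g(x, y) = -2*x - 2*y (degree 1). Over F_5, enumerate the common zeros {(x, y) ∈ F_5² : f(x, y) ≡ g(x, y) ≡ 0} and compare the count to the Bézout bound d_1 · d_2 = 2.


Common zeros: {(3, 2)}; count = 1; Bézout bound = 2.

deg(f) = 2, deg(g) = 1, so Bézout bound = 2.
Scan x ∈ F_5. For each x, list the y ∈ F_5 with f(x, y) ≡ 0 and those with g(x, y) ≡ 0 (mod 5); the common zeros in that column are the intersection.
  x = 0: f ≡ 0 at y ∈ {3, 4}; g ≡ 0 at y ∈ {0}; common: ∅.
  x = 1: f ≡ 0 at y ∈ {0, 1}; g ≡ 0 at y ∈ {4}; common: ∅.
  x = 2: f ≡ 0 at y ∈ {1, 4}; g ≡ 0 at y ∈ {3}; common: ∅.
  x = 3: f ≡ 0 at y ∈ {2}; g ≡ 0 at y ∈ {2}; common: {2}.
  x = 4: f ≡ 0 at y ∈ {0, 3}; g ≡ 0 at y ∈ {1}; common: ∅.
Collecting: common zeros = {(3, 2)}, so the count is 1.
Comparison with the Bézout bound: 1 ≤ 2 = deg(f)·deg(g), as expected for curves with no common component (the affine F_5-count falls short of the bound because intersections may lie at infinity, over extension fields, or carry multiplicity).


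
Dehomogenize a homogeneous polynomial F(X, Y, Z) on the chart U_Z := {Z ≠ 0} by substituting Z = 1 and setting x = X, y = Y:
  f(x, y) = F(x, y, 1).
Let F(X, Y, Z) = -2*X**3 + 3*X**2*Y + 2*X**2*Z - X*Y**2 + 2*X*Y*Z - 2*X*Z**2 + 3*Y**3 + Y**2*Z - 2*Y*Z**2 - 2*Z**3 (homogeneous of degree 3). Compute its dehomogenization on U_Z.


f(x, y) = -2*x**3 + 3*x**2*y + 2*x**2 - x*y**2 + 2*x*y - 2*x + 3*y**3 + y**2 - 2*y - 2

On U_Z we set Z = 1. Each monomial c·X^i·Y^j·Z^k in F becomes c·x^i·y^j·1^k = c·x^i·y^j.
Substituting Z = 1: F(X, Y, 1) = -2*x**3 + 3*x**2*y + 2*x**2 - x*y**2 + 2*x*y - 2*x + 3*y**3 + y**2 - 2*y - 2.
Note: deg(f) ≤ deg(F) = 3; strict inequality happens when F is divisible by Z (lost terms).


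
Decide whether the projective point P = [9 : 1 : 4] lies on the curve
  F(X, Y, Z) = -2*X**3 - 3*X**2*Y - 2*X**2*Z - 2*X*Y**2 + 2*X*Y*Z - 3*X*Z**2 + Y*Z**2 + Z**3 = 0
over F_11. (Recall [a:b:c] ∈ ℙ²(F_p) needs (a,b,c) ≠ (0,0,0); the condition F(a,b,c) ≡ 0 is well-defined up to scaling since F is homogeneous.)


F(9,1,4) ≡ 4 (mod 11); P is NOT on the curve.

Evaluate F(9, 1, 4) term-by-term (mod 11).
  -2*X**3 ↦ -2·729·1·1 = -1458
  -3*X**2*Y ↦ -3·81·1·1 = -243
  -2*X**2*Z ↦ -2·81·1·4 = -648
  -2*X*Y**2 ↦ -2·9·1·1 = -18
  2*X*Y*Z ↦ 2·9·1·4 = 72
  -3*X*Z**2 ↦ -3·9·1·16 = -432
  Y*Z**2 ↦ 1·1·1·16 = 16
  Z**3 ↦ 1·1·1·64 = 64
Sum: F(9, 1, 4) = (-1458) + (-243) + (-648) + (-18) + (72) + (-432) + (16) + (64) = -2647.
Reducing mod 11: -2647 ≡ 4 (mod 11).
Since F(a, b, c) ≡ 4 ≠ 0 (mod 11), P does NOT lie on the curve.


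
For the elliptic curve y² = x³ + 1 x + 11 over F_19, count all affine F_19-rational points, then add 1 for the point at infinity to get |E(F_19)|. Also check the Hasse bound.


Affine points = {(0, 7), (0, 12), (6, 9), (6, 10), (7, 0), (11, 2), (11, 17), (13, 6), (13, 13), (15, 0), (16, 0), (17, 1), (17, 18), (18, 3), (18, 16)}; affine count = 15; |E(F_19)| = 16.

Discriminant check: Δ ∝ 4a³ + 27b² = 4·1³ + 27·11² = 4·1 + 27·121 ≡ 3 (mod 19). Nonzero ⇒ E is nonsingular.
For each x ∈ F_19, compute rhs = x³ + 1·x + 11 mod 19, then count y ∈ F_19 with y² ≡ rhs.
  x = 0: rhs = 11, matching y values: 7, 12 (2 points).
  x = 1: rhs = 13, matching y values: none (0 points).
  x = 2: rhs = 2, matching y values: none (0 points).
  x = 3: rhs = 3, matching y values: none (0 points).
  x = 4: rhs = 3, matching y values: none (0 points).
  x = 5: rhs = 8, matching y values: none (0 points).
  x = 6: rhs = 5, matching y values: 9, 10 (2 points).
  x = 7: rhs = 0, matching y values: 0 (1 points).
  x = 8: rhs = 18, matching y values: none (0 points).
  x = 9: rhs = 8, matching y values: none (0 points).
  x = 10: rhs = 14, matching y values: none (0 points).
  x = 11: rhs = 4, matching y values: 2, 17 (2 points).
  x = 12: rhs = 3, matching y values: none (0 points).
  x = 13: rhs = 17, matching y values: 6, 13 (2 points).
  x = 14: rhs = 14, matching y values: none (0 points).
  x = 15: rhs = 0, matching y values: 0 (1 points).
  x = 16: rhs = 0, matching y values: 0 (1 points).
  x = 17: rhs = 1, matching y values: 1, 18 (2 points).
  x = 18: rhs = 9, matching y values: 3, 16 (2 points).
Total affine count: 15.
Full point count |E(F_19)| = 15 + 1 = 16.
Hasse bound: |16 − (19+1)| = |-4| = 4 ≤ 2√19 ≈ 8.7178 ✓.


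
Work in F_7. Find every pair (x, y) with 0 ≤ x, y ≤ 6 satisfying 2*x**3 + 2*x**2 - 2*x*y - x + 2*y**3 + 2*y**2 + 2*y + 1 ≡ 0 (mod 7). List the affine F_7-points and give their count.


Affine F_7-points: {(0, 1), (1, 2), (2, 4), (3, 0), (3, 1), (3, 5), (4, 5), (6, 5)}; count = 8.

For each of the 49 pairs (x, y) ∈ F_7², evaluate f(x, y) mod 7. Record the zeros.
  x = 0: [0↦1, 1↦0, 2↦1, 3↦2, 4↦1, 5↦3, 6↦6]  zeros at y ∈ {1}
  x = 1: [0↦4, 1↦1, 2↦0, 3↦6, 4↦3, 5↦3, 6↦4]  zeros at y ∈ {2}
  x = 2: [0↦2, 1↦4, 2↦1, 3↦5, 4↦0, 5↦5, 6↦4]  zeros at y ∈ {4}
  x = 3: [0↦0, 1↦0, 2↦2, 3↦4, 4↦4, 5↦0, 6↦4]  zeros at y ∈ {0, 1, 5}
  x = 4: [0↦3, 1↦1, 2↦1, 3↦1, 4↦6, 5↦0, 6↦2]  zeros at y ∈ {5}
  x = 5: [0↦2, 1↦5, 2↦3, 3↦1, 4↦4, 5↦3, 6↦3]  zeros at y ∈ ∅
  x = 6: [0↦2, 1↦3, 2↦6, 3↦2, 4↦3, 5↦0, 6↦5]  zeros at y ∈ {5}
Collecting zeros: affine points = {(0, 1), (1, 2), (2, 4), (3, 0), (3, 1), (3, 5), (4, 5), (6, 5)}.
Total count |C(F_7)_aff| = 8.


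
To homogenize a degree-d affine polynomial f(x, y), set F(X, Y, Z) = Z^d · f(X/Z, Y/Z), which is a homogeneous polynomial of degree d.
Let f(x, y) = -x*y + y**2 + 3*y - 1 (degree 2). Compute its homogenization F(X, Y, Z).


F(X, Y, Z) = -X*Y + Y**2 + 3*Y*Z - Z**2

deg(f) = 2.
Substitute x = X/Z, y = Y/Z into f, then multiply by Z^2.
  monomial -1·x^1·y^1 ↦ -1·X^1·Y^1·Z^0.
  monomial 1·x^0·y^2 ↦ 1·X^0·Y^2·Z^0.
  monomial 3·x^0·y^1 ↦ 3·X^0·Y^1·Z^1.
  monomial -1·x^0·y^0 ↦ -1·X^0·Y^0·Z^2.
Collecting: F(X, Y, Z) = -X*Y + Y**2 + 3*Y*Z - Z**2.


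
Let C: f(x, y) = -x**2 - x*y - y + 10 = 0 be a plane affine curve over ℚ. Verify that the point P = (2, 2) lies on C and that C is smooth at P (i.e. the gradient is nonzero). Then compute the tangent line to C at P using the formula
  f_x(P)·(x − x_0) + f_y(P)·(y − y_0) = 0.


Tangent line at P: -6*x - 3*y + 18 = 0.

Step 1: f(2, 2) = 0, so P lies on C.
Step 2: partial derivatives
  f_x(x, y) = -2*x - y, f_y(x, y) = -x - 1.
  f_x(P) = -6, f_y(P) = -3 (gradient nonzero, so P is smooth).
Step 3: tangent line at P: -6·(x − 2) + -3·(y − 2) = 0.
Expanding: -6*x - 3*y + 18 = 0.


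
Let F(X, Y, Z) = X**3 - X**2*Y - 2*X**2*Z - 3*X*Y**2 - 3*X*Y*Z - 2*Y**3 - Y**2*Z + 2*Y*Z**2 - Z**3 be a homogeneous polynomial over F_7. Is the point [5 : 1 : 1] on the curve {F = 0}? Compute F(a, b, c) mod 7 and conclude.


F(5,1,1) ≡ 4 (mod 7); P is NOT on the curve.

Evaluate F(5, 1, 1) term-by-term (mod 7).
  X**3 ↦ 1·125·1·1 = 125
  -X**2*Y ↦ -1·25·1·1 = -25
  -2*X**2*Z ↦ -2·25·1·1 = -50
  -3*X*Y**2 ↦ -3·5·1·1 = -15
  -3*X*Y*Z ↦ -3·5·1·1 = -15
  -2*Y**3 ↦ -2·1·1·1 = -2
  -Y**2*Z ↦ -1·1·1·1 = -1
  2*Y*Z**2 ↦ 2·1·1·1 = 2
  -Z**3 ↦ -1·1·1·1 = -1
Sum: F(5, 1, 1) = (125) + (-25) + (-50) + (-15) + (-15) + (-2) + (-1) + (2) + (-1) = 18.
Reducing mod 7: 18 ≡ 4 (mod 7).
Since F(a, b, c) ≡ 4 ≠ 0 (mod 7), P does NOT lie on the curve.


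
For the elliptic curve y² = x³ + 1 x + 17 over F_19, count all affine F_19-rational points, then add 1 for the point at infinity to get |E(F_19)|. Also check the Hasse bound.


Affine points = {(0, 6), (0, 13), (1, 0), (3, 3), (3, 16), (4, 3), (4, 16), (6, 7), (6, 12), (7, 5), (7, 14), (8, 9), (8, 10), (10, 1), (10, 18), (12, 3), (12, 16), (13, 2), (13, 17), (14, 1), (14, 18), (15, 5), (15, 14), (16, 5), (16, 14), (17, 8), (17, 11)}; affine count = 27; |E(F_19)| = 28.

Discriminant check: Δ ∝ 4a³ + 27b² = 4·1³ + 27·17² = 4·1 + 27·289 ≡ 17 (mod 19). Nonzero ⇒ E is nonsingular.
For each x ∈ F_19, compute rhs = x³ + 1·x + 17 mod 19, then count y ∈ F_19 with y² ≡ rhs.
  x = 0: rhs = 17, matching y values: 6, 13 (2 points).
  x = 1: rhs = 0, matching y values: 0 (1 points).
  x = 2: rhs = 8, matching y values: none (0 points).
  x = 3: rhs = 9, matching y values: 3, 16 (2 points).
  x = 4: rhs = 9, matching y values: 3, 16 (2 points).
  x = 5: rhs = 14, matching y values: none (0 points).
  x = 6: rhs = 11, matching y values: 7, 12 (2 points).
  x = 7: rhs = 6, matching y values: 5, 14 (2 points).
  x = 8: rhs = 5, matching y values: 9, 10 (2 points).
  x = 9: rhs = 14, matching y values: none (0 points).
  x = 10: rhs = 1, matching y values: 1, 18 (2 points).
  x = 11: rhs = 10, matching y values: none (0 points).
  x = 12: rhs = 9, matching y values: 3, 16 (2 points).
  x = 13: rhs = 4, matching y values: 2, 17 (2 points).
  x = 14: rhs = 1, matching y values: 1, 18 (2 points).
  x = 15: rhs = 6, matching y values: 5, 14 (2 points).
  x = 16: rhs = 6, matching y values: 5, 14 (2 points).
  x = 17: rhs = 7, matching y values: 8, 11 (2 points).
  x = 18: rhs = 15, matching y values: none (0 points).
Total affine count: 27.
Full point count |E(F_19)| = 27 + 1 = 28.
Hasse bound: |28 − (19+1)| = |8| = 8 ≤ 2√19 ≈ 8.7178 ✓.


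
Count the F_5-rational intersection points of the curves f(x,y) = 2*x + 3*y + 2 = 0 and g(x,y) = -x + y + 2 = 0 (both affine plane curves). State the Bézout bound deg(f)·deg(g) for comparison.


Common zeros: ∅; count = 0; Bézout bound = 1.

deg(f) = 1, deg(g) = 1, so Bézout bound = 1.
Scan x ∈ F_5. For each x, list the y ∈ F_5 with f(x, y) ≡ 0 and those with g(x, y) ≡ 0 (mod 5); the common zeros in that column are the intersection.
  x = 0: f ≡ 0 at y ∈ {1}; g ≡ 0 at y ∈ {3}; common: ∅.
  x = 1: f ≡ 0 at y ∈ {2}; g ≡ 0 at y ∈ {4}; common: ∅.
  x = 2: f ≡ 0 at y ∈ {3}; g ≡ 0 at y ∈ {0}; common: ∅.
  x = 3: f ≡ 0 at y ∈ {4}; g ≡ 0 at y ∈ {1}; common: ∅.
  x = 4: f ≡ 0 at y ∈ {0}; g ≡ 0 at y ∈ {2}; common: ∅.
Collecting: common zeros = ∅, so the count is 0.
Comparison with the Bézout bound: 0 ≤ 1 = deg(f)·deg(g), as expected for curves with no common component (the affine F_5-count falls short of the bound because intersections may lie at infinity, over extension fields, or carry multiplicity).


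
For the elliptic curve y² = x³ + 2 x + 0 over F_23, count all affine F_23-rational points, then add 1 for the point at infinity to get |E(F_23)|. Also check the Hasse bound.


Affine points = {(0, 0), (1, 7), (1, 16), (2, 9), (2, 14), (4, 7), (4, 16), (7, 9), (7, 14), (10, 10), (10, 13), (12, 2), (12, 21), (14, 9), (14, 14), (15, 1), (15, 22), (17, 5), (17, 18), (18, 7), (18, 16), (20, 6), (20, 17)}; affine count = 23; |E(F_23)| = 24.

Discriminant check: Δ ∝ 4a³ + 27b² = 4·2³ + 27·0² = 4·8 + 27·0 ≡ 9 (mod 23). Nonzero ⇒ E is nonsingular.
For each x ∈ F_23, compute rhs = x³ + 2·x + 0 mod 23, then count y ∈ F_23 with y² ≡ rhs.
  x = 0: rhs = 0, matching y values: 0 (1 points).
  x = 1: rhs = 3, matching y values: 7, 16 (2 points).
  x = 2: rhs = 12, matching y values: 9, 14 (2 points).
  x = 3: rhs = 10, matching y values: none (0 points).
  x = 4: rhs = 3, matching y values: 7, 16 (2 points).
  x = 5: rhs = 20, matching y values: none (0 points).
  x = 6: rhs = 21, matching y values: none (0 points).
  x = 7: rhs = 12, matching y values: 9, 14 (2 points).
  x = 8: rhs = 22, matching y values: none (0 points).
  x = 9: rhs = 11, matching y values: none (0 points).
  x = 10: rhs = 8, matching y values: 10, 13 (2 points).
  x = 11: rhs = 19, matching y values: none (0 points).
  x = 12: rhs = 4, matching y values: 2, 21 (2 points).
  x = 13: rhs = 15, matching y values: none (0 points).
  x = 14: rhs = 12, matching y values: 9, 14 (2 points).
  x = 15: rhs = 1, matching y values: 1, 22 (2 points).
  x = 16: rhs = 11, matching y values: none (0 points).
  x = 17: rhs = 2, matching y values: 5, 18 (2 points).
  x = 18: rhs = 3, matching y values: 7, 16 (2 points).
  x = 19: rhs = 20, matching y values: none (0 points).
  x = 20: rhs = 13, matching y values: 6, 17 (2 points).
  x = 21: rhs = 11, matching y values: none (0 points).
  x = 22: rhs = 20, matching y values: none (0 points).
Total affine count: 23.
Full point count |E(F_23)| = 23 + 1 = 24.
Hasse bound: |24 − (23+1)| = |0| = 0 ≤ 2√23 ≈ 9.5917 ✓.


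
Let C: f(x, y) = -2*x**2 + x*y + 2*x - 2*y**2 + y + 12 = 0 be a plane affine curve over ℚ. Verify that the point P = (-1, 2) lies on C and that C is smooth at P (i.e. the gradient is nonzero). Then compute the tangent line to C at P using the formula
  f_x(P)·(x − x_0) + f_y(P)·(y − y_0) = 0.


Tangent line at P: 8*x - 8*y + 24 = 0.

Step 1: f(-1, 2) = 0, so P lies on C.
Step 2: partial derivatives
  f_x(x, y) = -4*x + y + 2, f_y(x, y) = x - 4*y + 1.
  f_x(P) = 8, f_y(P) = -8 (gradient nonzero, so P is smooth).
Step 3: tangent line at P: 8·(x − -1) + -8·(y − 2) = 0.
Expanding: 8*x - 8*y + 24 = 0.


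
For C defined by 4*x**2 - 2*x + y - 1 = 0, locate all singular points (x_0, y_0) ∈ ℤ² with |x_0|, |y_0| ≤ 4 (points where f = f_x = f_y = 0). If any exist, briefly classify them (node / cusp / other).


No singular points in the scanned grid; C is smooth there.

Compute partial derivatives:
  f_x = 8*x - 2.
  f_y = 1.
f_y = 1 is a nonzero constant, so f_y never vanishes: no point (x, y) can satisfy f = f_x = f_y = 0. In particular no (x, y) ∈ {−4, ..., 4}² is singular; the curve is smooth.


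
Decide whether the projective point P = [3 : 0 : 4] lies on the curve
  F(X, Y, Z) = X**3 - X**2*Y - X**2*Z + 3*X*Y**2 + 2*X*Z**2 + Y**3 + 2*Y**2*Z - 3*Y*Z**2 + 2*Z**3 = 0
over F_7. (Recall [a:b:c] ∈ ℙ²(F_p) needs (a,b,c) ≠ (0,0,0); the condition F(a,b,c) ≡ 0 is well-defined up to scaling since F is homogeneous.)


F(3,0,4) ≡ 5 (mod 7); P is NOT on the curve.

Evaluate F(3, 0, 4) term-by-term (mod 7).
  X**3 ↦ 1·27·1·1 = 27
  -X**2*Y ↦ -1·9·0·1 = 0
  -X**2*Z ↦ -1·9·1·4 = -36
  3*X*Y**2 ↦ 3·3·0·1 = 0
  2*X*Z**2 ↦ 2·3·1·16 = 96
  Y**3 ↦ 1·1·0·1 = 0
  2*Y**2*Z ↦ 2·1·0·4 = 0
  -3*Y*Z**2 ↦ -3·1·0·16 = 0
  2*Z**3 ↦ 2·1·1·64 = 128
Sum: F(3, 0, 4) = (27) + (0) + (-36) + (0) + (96) + (0) + (0) + (0) + (128) = 215.
Reducing mod 7: 215 ≡ 5 (mod 7).
Since F(a, b, c) ≡ 5 ≠ 0 (mod 7), P does NOT lie on the curve.


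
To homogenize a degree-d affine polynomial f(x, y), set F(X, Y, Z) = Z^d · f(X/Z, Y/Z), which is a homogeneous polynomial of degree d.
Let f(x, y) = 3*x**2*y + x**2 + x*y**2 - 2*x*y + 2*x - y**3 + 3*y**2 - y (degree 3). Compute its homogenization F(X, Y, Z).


F(X, Y, Z) = 3*X**2*Y + X**2*Z + X*Y**2 - 2*X*Y*Z + 2*X*Z**2 - Y**3 + 3*Y**2*Z - Y*Z**2

deg(f) = 3.
Substitute x = X/Z, y = Y/Z into f, then multiply by Z^3.
  monomial 3·x^2·y^1 ↦ 3·X^2·Y^1·Z^0.
  monomial 1·x^2·y^0 ↦ 1·X^2·Y^0·Z^1.
  monomial 1·x^1·y^2 ↦ 1·X^1·Y^2·Z^0.
  monomial -2·x^1·y^1 ↦ -2·X^1·Y^1·Z^1.
  monomial 2·x^1·y^0 ↦ 2·X^1·Y^0·Z^2.
  monomial -1·x^0·y^3 ↦ -1·X^0·Y^3·Z^0.
  monomial 3·x^0·y^2 ↦ 3·X^0·Y^2·Z^1.
  monomial -1·x^0·y^1 ↦ -1·X^0·Y^1·Z^2.
Collecting: F(X, Y, Z) = 3*X**2*Y + X**2*Z + X*Y**2 - 2*X*Y*Z + 2*X*Z**2 - Y**3 + 3*Y**2*Z - Y*Z**2.


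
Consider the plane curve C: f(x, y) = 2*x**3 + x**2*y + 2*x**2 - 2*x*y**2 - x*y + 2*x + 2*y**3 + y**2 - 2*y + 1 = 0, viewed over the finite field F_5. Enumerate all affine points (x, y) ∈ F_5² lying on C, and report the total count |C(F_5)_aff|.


Affine F_5-points: {(1, 2), (3, 1), (3, 3), (4, 3), (4, 4)}; count = 5.

For each of the 25 pairs (x, y) ∈ F_5², evaluate f(x, y) mod 5. Record the zeros.
  x = 0: [0↦1, 1↦2, 2↦2, 3↦3, 4↦2]  zeros at y ∈ ∅
  x = 1: [0↦2, 1↦1, 2↦0, 3↦1, 4↦1]  zeros at y ∈ {2}
  x = 2: [0↦4, 1↦3, 2↦3, 3↦1, 4↦4]  zeros at y ∈ ∅
  x = 3: [0↦4, 1↦0, 2↦3, 3↦0, 4↦3]  zeros at y ∈ {1, 3}
  x = 4: [0↦4, 1↦4, 2↦2, 3↦0, 4↦0]  zeros at y ∈ {3, 4}
Collecting zeros: affine points = {(1, 2), (3, 1), (3, 3), (4, 3), (4, 4)}.
Total count |C(F_5)_aff| = 5.


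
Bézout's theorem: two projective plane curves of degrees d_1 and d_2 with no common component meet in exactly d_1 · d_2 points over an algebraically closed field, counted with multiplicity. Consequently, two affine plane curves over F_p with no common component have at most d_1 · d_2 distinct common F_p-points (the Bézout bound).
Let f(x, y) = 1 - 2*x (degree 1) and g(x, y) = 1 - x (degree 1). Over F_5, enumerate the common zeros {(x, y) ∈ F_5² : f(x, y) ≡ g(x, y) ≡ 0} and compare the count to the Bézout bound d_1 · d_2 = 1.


Common zeros: ∅; count = 0; Bézout bound = 1.

deg(f) = 1, deg(g) = 1, so Bézout bound = 1.
Scan x ∈ F_5. For each x, list the y ∈ F_5 with f(x, y) ≡ 0 and those with g(x, y) ≡ 0 (mod 5); the common zeros in that column are the intersection.
  x = 0: f ≡ 0 at y ∈ ∅; g ≡ 0 at y ∈ ∅; common: ∅.
  x = 1: f ≡ 0 at y ∈ ∅; g ≡ 0 at y ∈ {0, 1, 2, 3, 4}; common: ∅.
  x = 2: f ≡ 0 at y ∈ ∅; g ≡ 0 at y ∈ ∅; common: ∅.
  x = 3: f ≡ 0 at y ∈ {0, 1, 2, 3, 4}; g ≡ 0 at y ∈ ∅; common: ∅.
  x = 4: f ≡ 0 at y ∈ ∅; g ≡ 0 at y ∈ ∅; common: ∅.
Collecting: common zeros = ∅, so the count is 0.
Comparison with the Bézout bound: 0 ≤ 1 = deg(f)·deg(g), as expected for curves with no common component (the affine F_5-count falls short of the bound because intersections may lie at infinity, over extension fields, or carry multiplicity).


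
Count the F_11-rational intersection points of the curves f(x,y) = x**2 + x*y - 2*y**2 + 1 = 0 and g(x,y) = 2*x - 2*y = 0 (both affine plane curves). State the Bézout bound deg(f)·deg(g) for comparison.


Common zeros: ∅; count = 0; Bézout bound = 2.

deg(f) = 2, deg(g) = 1, so Bézout bound = 2.
Scan x ∈ F_11. For each x, list the y ∈ F_11 with f(x, y) ≡ 0 and those with g(x, y) ≡ 0 (mod 11); the common zeros in that column are the intersection.
  x = 0: f ≡ 0 at y ∈ ∅; g ≡ 0 at y ∈ {0}; common: ∅.
  x = 1: f ≡ 0 at y ∈ ∅; g ≡ 0 at y ∈ {1}; common: ∅.
  x = 2: f ≡ 0 at y ∈ {6}; g ≡ 0 at y ∈ {2}; common: ∅.
  x = 3: f ≡ 0 at y ∈ {1, 6}; g ≡ 0 at y ∈ {3}; common: ∅.
  x = 4: f ≡ 0 at y ∈ {3, 10}; g ≡ 0 at y ∈ {4}; common: ∅.
  x = 5: f ≡ 0 at y ∈ ∅; g ≡ 0 at y ∈ {5}; common: ∅.
  x = 6: f ≡ 0 at y ∈ ∅; g ≡ 0 at y ∈ {6}; common: ∅.
  x = 7: f ≡ 0 at y ∈ {1, 8}; g ≡ 0 at y ∈ {7}; common: ∅.
  x = 8: f ≡ 0 at y ∈ {5, 10}; g ≡ 0 at y ∈ {8}; common: ∅.
  x = 9: f ≡ 0 at y ∈ {5}; g ≡ 0 at y ∈ {9}; common: ∅.
  x = 10: f ≡ 0 at y ∈ ∅; g ≡ 0 at y ∈ {10}; common: ∅.
Collecting: common zeros = ∅, so the count is 0.
Comparison with the Bézout bound: 0 ≤ 2 = deg(f)·deg(g), as expected for curves with no common component (the affine F_11-count falls short of the bound because intersections may lie at infinity, over extension fields, or carry multiplicity).


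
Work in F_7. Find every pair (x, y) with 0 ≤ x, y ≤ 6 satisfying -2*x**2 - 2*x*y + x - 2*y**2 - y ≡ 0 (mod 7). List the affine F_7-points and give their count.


Affine F_7-points: {(0, 0), (0, 3), (1, 3), (1, 6), (4, 0), (4, 6)}; count = 6.

For each of the 49 pairs (x, y) ∈ F_7², evaluate f(x, y) mod 7. Record the zeros.
  x = 0: [0↦0, 1↦4, 2↦4, 3↦0, 4↦6, 5↦1, 6↦6]  zeros at y ∈ {0, 3}
  x = 1: [0↦6, 1↦1, 2↦6, 3↦0, 4↦4, 5↦4, 6↦0]  zeros at y ∈ {3, 6}
  x = 2: [0↦1, 1↦1, 2↦4, 3↦3, 4↦5, 5↦3, 6↦4]  zeros at y ∈ ∅
  x = 3: [0↦6, 1↦4, 2↦5, 3↦2, 4↦2, 5↦5, 6↦4]  zeros at y ∈ ∅
  x = 4: [0↦0, 1↦3, 2↦2, 3↦4, 4↦2, 5↦3, 6↦0]  zeros at y ∈ {0, 6}
  x = 5: [0↦4, 1↦5, 2↦2, 3↦2, 4↦5, 5↦4, 6↦6]  zeros at y ∈ ∅
  x = 6: [0↦4, 1↦3, 2↦5, 3↦3, 4↦4, 5↦1, 6↦1]  zeros at y ∈ ∅
Collecting zeros: affine points = {(0, 0), (0, 3), (1, 3), (1, 6), (4, 0), (4, 6)}.
Total count |C(F_7)_aff| = 6.


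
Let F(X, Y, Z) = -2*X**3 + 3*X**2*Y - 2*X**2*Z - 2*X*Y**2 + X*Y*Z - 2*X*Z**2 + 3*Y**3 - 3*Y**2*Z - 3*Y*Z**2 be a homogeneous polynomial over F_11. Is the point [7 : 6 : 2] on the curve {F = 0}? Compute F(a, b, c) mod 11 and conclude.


F(7,6,2) ≡ 5 (mod 11); P is NOT on the curve.

Evaluate F(7, 6, 2) term-by-term (mod 11).
  -2*X**3 ↦ -2·343·1·1 = -686
  3*X**2*Y ↦ 3·49·6·1 = 882
  -2*X**2*Z ↦ -2·49·1·2 = -196
  -2*X*Y**2 ↦ -2·7·36·1 = -504
  X*Y*Z ↦ 1·7·6·2 = 84
  -2*X*Z**2 ↦ -2·7·1·4 = -56
  3*Y**3 ↦ 3·1·216·1 = 648
  -3*Y**2*Z ↦ -3·1·36·2 = -216
  -3*Y*Z**2 ↦ -3·1·6·4 = -72
Sum: F(7, 6, 2) = (-686) + (882) + (-196) + (-504) + (84) + (-56) + (648) + (-216) + (-72) = -116.
Reducing mod 11: -116 ≡ 5 (mod 11).
Since F(a, b, c) ≡ 5 ≠ 0 (mod 11), P does NOT lie on the curve.


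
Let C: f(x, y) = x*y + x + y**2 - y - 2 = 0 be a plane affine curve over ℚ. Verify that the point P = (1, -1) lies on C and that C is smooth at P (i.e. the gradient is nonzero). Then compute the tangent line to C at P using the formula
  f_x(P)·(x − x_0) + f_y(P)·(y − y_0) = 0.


Tangent line at P: -2*y - 2 = 0.

Step 1: f(1, -1) = 0, so P lies on C.
Step 2: partial derivatives
  f_x(x, y) = y + 1, f_y(x, y) = x + 2*y - 1.
  f_x(P) = 0, f_y(P) = -2 (gradient nonzero, so P is smooth).
Step 3: tangent line at P: 0·(x − 1) + -2·(y − -1) = 0.
Expanding: -2*y - 2 = 0.


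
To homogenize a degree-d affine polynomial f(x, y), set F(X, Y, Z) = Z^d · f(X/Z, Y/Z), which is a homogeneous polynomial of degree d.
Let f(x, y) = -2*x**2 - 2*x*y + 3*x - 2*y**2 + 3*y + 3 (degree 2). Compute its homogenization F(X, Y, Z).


F(X, Y, Z) = -2*X**2 - 2*X*Y + 3*X*Z - 2*Y**2 + 3*Y*Z + 3*Z**2

deg(f) = 2.
Substitute x = X/Z, y = Y/Z into f, then multiply by Z^2.
  monomial -2·x^2·y^0 ↦ -2·X^2·Y^0·Z^0.
  monomial -2·x^1·y^1 ↦ -2·X^1·Y^1·Z^0.
  monomial 3·x^1·y^0 ↦ 3·X^1·Y^0·Z^1.
  monomial -2·x^0·y^2 ↦ -2·X^0·Y^2·Z^0.
  monomial 3·x^0·y^1 ↦ 3·X^0·Y^1·Z^1.
  monomial 3·x^0·y^0 ↦ 3·X^0·Y^0·Z^2.
Collecting: F(X, Y, Z) = -2*X**2 - 2*X*Y + 3*X*Z - 2*Y**2 + 3*Y*Z + 3*Z**2.


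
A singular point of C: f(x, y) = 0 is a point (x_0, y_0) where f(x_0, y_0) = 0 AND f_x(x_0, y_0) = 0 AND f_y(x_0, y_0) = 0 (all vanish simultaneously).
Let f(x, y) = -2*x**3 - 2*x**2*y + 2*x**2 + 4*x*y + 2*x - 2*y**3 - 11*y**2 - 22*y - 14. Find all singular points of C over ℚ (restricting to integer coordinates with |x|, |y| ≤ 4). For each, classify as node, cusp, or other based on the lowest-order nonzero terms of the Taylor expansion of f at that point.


Singular points: {(1, -2)}; classification: cusp.

Compute partial derivatives:
  f_x = -6*x**2 - 4*x*y + 4*x + 4*y + 2.
  f_y = -2*x**2 + 4*x - 6*y**2 - 22*y - 22.
Scan x_0 ∈ {−4, ..., 4}. For each x_0, f_y(x_0, y) is a polynomial in y; find its integer roots y ∈ {−4, ..., 4}, then test f_x and f at those candidates.
  x = -4: f_y(-4, y) = -6*y**2 - 22*y - 70; no integer root y with |y| ≤ 4.
  x = -3: f_y(-3, y) = -6*y**2 - 22*y - 52; no integer root y with |y| ≤ 4.
  x = -2: f_y(-2, y) = -6*y**2 - 22*y - 38; no integer root y with |y| ≤ 4.
  x = -1: f_y(-1, y) = -6*y**2 - 22*y - 28; no integer root y with |y| ≤ 4.
  x = 0: f_y(0, y) = -6*y**2 - 22*y - 22; no integer root y with |y| ≤ 4.
  x = 1: f_y(1, y) = -6*y**2 - 22*y - 20; vanishes at y ∈ {-2}. (1, -2): f_x = 0, f = 0 — SINGULAR.
  x = 2: f_y(2, y) = -6*y**2 - 22*y - 22; no integer root y with |y| ≤ 4.
  x = 3: f_y(3, y) = -6*y**2 - 22*y - 28; no integer root y with |y| ≤ 4.
  x = 4: f_y(4, y) = -6*y**2 - 22*y - 38; no integer root y with |y| ≤ 4.
Only singular point on the grid: (1, -2).
Classify: substitute x = 1 + u, y = -2 + v and expand: f = -2*u**3 - 2*u**2*v - 2*v**3 + v**2.
No constant or linear terms (consistent with a singular point). Quadratic part: v**2. Cubic part: -2*u**3 - 2*u**2*v - 2*v**3.
The quadratic part v**2 is a perfect square, so there is a single (double) tangent line v = 0, i.e. y = -2. Restricting the cubic part to that line (v = 0) leaves -2*u**3 ≠ 0, so f is not divisible by v and the branch is v² ≈ 2*u**3 to lowest order — this is a cusp.
Classification: cusp.


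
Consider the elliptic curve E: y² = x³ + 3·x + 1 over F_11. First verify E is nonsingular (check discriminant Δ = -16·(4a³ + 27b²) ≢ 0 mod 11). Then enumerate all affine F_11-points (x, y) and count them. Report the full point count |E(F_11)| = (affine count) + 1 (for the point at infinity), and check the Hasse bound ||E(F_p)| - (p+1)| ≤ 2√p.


Affine points = {(0, 1), (0, 10), (1, 4), (1, 7), (2, 2), (2, 9), (3, 2), (3, 9), (4, 0), (5, 3), (5, 8), (6, 2), (6, 9), (8, 3), (8, 8), (9, 3), (9, 8)}; affine count = 17; |E(F_11)| = 18.

Discriminant check: Δ ∝ 4a³ + 27b² = 4·3³ + 27·1² = 4·27 + 27·1 ≡ 3 (mod 11). Nonzero ⇒ E is nonsingular.
For each x ∈ F_11, compute rhs = x³ + 3·x + 1 mod 11, then count y ∈ F_11 with y² ≡ rhs.
  x = 0: rhs = 1, matching y values: 1, 10 (2 points).
  x = 1: rhs = 5, matching y values: 4, 7 (2 points).
  x = 2: rhs = 4, matching y values: 2, 9 (2 points).
  x = 3: rhs = 4, matching y values: 2, 9 (2 points).
  x = 4: rhs = 0, matching y values: 0 (1 points).
  x = 5: rhs = 9, matching y values: 3, 8 (2 points).
  x = 6: rhs = 4, matching y values: 2, 9 (2 points).
  x = 7: rhs = 2, matching y values: none (0 points).
  x = 8: rhs = 9, matching y values: 3, 8 (2 points).
  x = 9: rhs = 9, matching y values: 3, 8 (2 points).
  x = 10: rhs = 8, matching y values: none (0 points).
Total affine count: 17.
Full point count |E(F_11)| = 17 + 1 = 18.
Hasse bound: |18 − (11+1)| = |6| = 6 ≤ 2√11 ≈ 6.6332 ✓.


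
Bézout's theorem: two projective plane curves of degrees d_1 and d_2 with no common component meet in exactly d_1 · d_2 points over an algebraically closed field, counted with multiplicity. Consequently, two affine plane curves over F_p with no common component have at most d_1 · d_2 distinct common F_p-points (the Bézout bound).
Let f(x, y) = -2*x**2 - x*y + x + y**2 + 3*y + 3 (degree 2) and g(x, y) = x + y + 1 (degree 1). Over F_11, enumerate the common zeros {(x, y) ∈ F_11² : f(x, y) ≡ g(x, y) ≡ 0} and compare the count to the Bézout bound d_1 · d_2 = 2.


Common zeros: {(10, 0)}; count = 1; Bézout bound = 2.

deg(f) = 2, deg(g) = 1, so Bézout bound = 2.
Scan x ∈ F_11. For each x, list the y ∈ F_11 with f(x, y) ≡ 0 and those with g(x, y) ≡ 0 (mod 11); the common zeros in that column are the intersection.
  x = 0: f ≡ 0 at y ∈ ∅; g ≡ 0 at y ∈ {10}; common: ∅.
  x = 1: f ≡ 0 at y ∈ ∅; g ≡ 0 at y ∈ {9}; common: ∅.
  x = 2: f ≡ 0 at y ∈ ∅; g ≡ 0 at y ∈ {8}; common: ∅.
  x = 3: f ≡ 0 at y ∈ {1, 10}; g ≡ 0 at y ∈ {7}; common: ∅.
  x = 4: f ≡ 0 at y ∈ ∅; g ≡ 0 at y ∈ {6}; common: ∅.
  x = 5: f ≡ 0 at y ∈ ∅; g ≡ 0 at y ∈ {5}; common: ∅.
  x = 6: f ≡ 0 at y ∈ ∅; g ≡ 0 at y ∈ {4}; common: ∅.
  x = 7: f ≡ 0 at y ∈ {0, 4}; g ≡ 0 at y ∈ {3}; common: ∅.
  x = 8: f ≡ 0 at y ∈ {1, 4}; g ≡ 0 at y ∈ {2}; common: ∅.
  x = 9: f ≡ 0 at y ∈ {7, 10}; g ≡ 0 at y ∈ {1}; common: ∅.
  x = 10: f ≡ 0 at y ∈ {0, 7}; g ≡ 0 at y ∈ {0}; common: {0}.
Collecting: common zeros = {(10, 0)}, so the count is 1.
Comparison with the Bézout bound: 1 ≤ 2 = deg(f)·deg(g), as expected for curves with no common component (the affine F_11-count falls short of the bound because intersections may lie at infinity, over extension fields, or carry multiplicity).


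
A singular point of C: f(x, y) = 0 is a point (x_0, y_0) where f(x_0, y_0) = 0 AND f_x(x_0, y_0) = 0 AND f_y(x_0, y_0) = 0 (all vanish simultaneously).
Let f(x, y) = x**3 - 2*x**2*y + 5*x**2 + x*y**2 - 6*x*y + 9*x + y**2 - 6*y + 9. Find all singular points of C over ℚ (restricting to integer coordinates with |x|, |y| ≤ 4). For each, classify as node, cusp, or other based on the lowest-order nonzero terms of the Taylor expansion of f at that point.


Singular points: {(0, 3)}; classification: node.

Compute partial derivatives:
  f_x = 3*x**2 - 4*x*y + 10*x + y**2 - 6*y + 9.
  f_y = -2*x**2 + 2*x*y - 6*x + 2*y - 6.
Scan x_0 ∈ {−4, ..., 4}. For each x_0, f_y(x_0, y) is a polynomial in y; find its integer roots y ∈ {−4, ..., 4}, then test f_x and f at those candidates.
  x = -4: f_y(-4, y) = -6*y - 14; no integer root y with |y| ≤ 4.
  x = -3: f_y(-3, y) = -4*y - 6; no integer root y with |y| ≤ 4.
  x = -2: f_y(-2, y) = -2*y - 2; vanishes at y ∈ {-1}. (-2, -1): f_x = 0 but f = 4 ≠ 0.
  x = -1: f_y(-1, y) = -2; no integer root y with |y| ≤ 4.
  x = 0: f_y(0, y) = 2*y - 6; vanishes at y ∈ {3}. (0, 3): f_x = 0, f = 0 — SINGULAR.
  x = 1: f_y(1, y) = 4*y - 14; no integer root y with |y| ≤ 4.
  x = 2: f_y(2, y) = 6*y - 26; no integer root y with |y| ≤ 4.
  x = 3: f_y(3, y) = 8*y - 42; no integer root y with |y| ≤ 4.
  x = 4: f_y(4, y) = 10*y - 62; no integer root y with |y| ≤ 4.
Only singular point on the grid: (0, 3).
Classify: substitute x = 0 + u, y = 3 + v and expand: f = u**3 - 2*u**2*v - u**2 + u*v**2 + v**2.
No constant or linear terms (consistent with a singular point). Quadratic part: -u**2 + v**2. Cubic part: u**3 - 2*u**2*v + u*v**2.
The quadratic part v**2 - u**2 = (v − u)(v + u) splits into two distinct linear factors, so there are two distinct tangent lines y − 3 = ±(x − 0) — this is a node (ordinary double point).
Classification: node.


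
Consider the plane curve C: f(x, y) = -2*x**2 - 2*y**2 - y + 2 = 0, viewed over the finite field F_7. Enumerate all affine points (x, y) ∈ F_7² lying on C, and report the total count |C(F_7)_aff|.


Affine F_7-points: {(1, 0), (1, 3), (2, 4), (2, 6), (5, 4), (5, 6), (6, 0), (6, 3)}; count = 8.

For each of the 49 pairs (x, y) ∈ F_7², evaluate f(x, y) mod 7. Record the zeros.
  x = 0: [0↦2, 1↦6, 2↦6, 3↦2, 4↦1, 5↦3, 6↦1]  zeros at y ∈ ∅
  x = 1: [0↦0, 1↦4, 2↦4, 3↦0, 4↦6, 5↦1, 6↦6]  zeros at y ∈ {0, 3}
  x = 2: [0↦1, 1↦5, 2↦5, 3↦1, 4↦0, 5↦2, 6↦0]  zeros at y ∈ {4, 6}
  x = 3: [0↦5, 1↦2, 2↦2, 3↦5, 4↦4, 5↦6, 6↦4]  zeros at y ∈ ∅
  x = 4: [0↦5, 1↦2, 2↦2, 3↦5, 4↦4, 5↦6, 6↦4]  zeros at y ∈ ∅
  x = 5: [0↦1, 1↦5, 2↦5, 3↦1, 4↦0, 5↦2, 6↦0]  zeros at y ∈ {4, 6}
  x = 6: [0↦0, 1↦4, 2↦4, 3↦0, 4↦6, 5↦1, 6↦6]  zeros at y ∈ {0, 3}
Collecting zeros: affine points = {(1, 0), (1, 3), (2, 4), (2, 6), (5, 4), (5, 6), (6, 0), (6, 3)}.
Total count |C(F_7)_aff| = 8.


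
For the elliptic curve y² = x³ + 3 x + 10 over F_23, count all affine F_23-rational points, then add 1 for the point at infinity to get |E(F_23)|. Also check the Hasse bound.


Affine points = {(2, 1), (2, 22), (3, 0), (5, 9), (5, 14), (7, 11), (7, 12), (12, 7), (12, 16), (14, 6), (14, 17), (15, 7), (15, 16), (17, 11), (17, 12), (18, 10), (18, 13), (19, 7), (19, 16), (22, 11), (22, 12)}; affine count = 21; |E(F_23)| = 22.

Discriminant check: Δ ∝ 4a³ + 27b² = 4·3³ + 27·10² = 4·27 + 27·100 ≡ 2 (mod 23). Nonzero ⇒ E is nonsingular.
For each x ∈ F_23, compute rhs = x³ + 3·x + 10 mod 23, then count y ∈ F_23 with y² ≡ rhs.
  x = 0: rhs = 10, matching y values: none (0 points).
  x = 1: rhs = 14, matching y values: none (0 points).
  x = 2: rhs = 1, matching y values: 1, 22 (2 points).
  x = 3: rhs = 0, matching y values: 0 (1 points).
  x = 4: rhs = 17, matching y values: none (0 points).
  x = 5: rhs = 12, matching y values: 9, 14 (2 points).
  x = 6: rhs = 14, matching y values: none (0 points).
  x = 7: rhs = 6, matching y values: 11, 12 (2 points).
  x = 8: rhs = 17, matching y values: none (0 points).
  x = 9: rhs = 7, matching y values: none (0 points).
  x = 10: rhs = 5, matching y values: none (0 points).
  x = 11: rhs = 17, matching y values: none (0 points).
  x = 12: rhs = 3, matching y values: 7, 16 (2 points).
  x = 13: rhs = 15, matching y values: none (0 points).
  x = 14: rhs = 13, matching y values: 6, 17 (2 points).
  x = 15: rhs = 3, matching y values: 7, 16 (2 points).
  x = 16: rhs = 14, matching y values: none (0 points).
  x = 17: rhs = 6, matching y values: 11, 12 (2 points).
  x = 18: rhs = 8, matching y values: 10, 13 (2 points).
  x = 19: rhs = 3, matching y values: 7, 16 (2 points).
  x = 20: rhs = 20, matching y values: none (0 points).
  x = 21: rhs = 19, matching y values: none (0 points).
  x = 22: rhs = 6, matching y values: 11, 12 (2 points).
Total affine count: 21.
Full point count |E(F_23)| = 21 + 1 = 22.
Hasse bound: |22 − (23+1)| = |-2| = 2 ≤ 2√23 ≈ 9.5917 ✓.


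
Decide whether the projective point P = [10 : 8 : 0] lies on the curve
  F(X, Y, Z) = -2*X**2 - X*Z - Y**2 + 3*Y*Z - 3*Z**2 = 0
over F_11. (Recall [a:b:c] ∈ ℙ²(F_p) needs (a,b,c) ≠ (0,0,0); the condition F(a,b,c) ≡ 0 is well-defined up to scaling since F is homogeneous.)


F(10,8,0) ≡ 0 (mod 11); P is on the curve.

Evaluate F(10, 8, 0) term-by-term (mod 11).
  -2*X**2 ↦ -2·100·1·1 = -200
  -X*Z ↦ -1·10·1·0 = 0
  -Y**2 ↦ -1·1·64·1 = -64
  3*Y*Z ↦ 3·1·8·0 = 0
  -3*Z**2 ↦ -3·1·1·0 = 0
Sum: F(10, 8, 0) = (-200) + (0) + (-64) + (0) + (0) = -264.
Reducing mod 11: -264 ≡ 0 (mod 11).
Since F(a, b, c) ≡ 0 (mod 11), P lies on the curve.


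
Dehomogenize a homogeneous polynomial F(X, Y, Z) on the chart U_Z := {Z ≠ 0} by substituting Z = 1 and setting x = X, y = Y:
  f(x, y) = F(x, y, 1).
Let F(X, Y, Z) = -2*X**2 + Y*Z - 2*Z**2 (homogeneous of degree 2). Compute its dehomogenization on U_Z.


f(x, y) = -2*x**2 + y - 2

On U_Z we set Z = 1. Each monomial c·X^i·Y^j·Z^k in F becomes c·x^i·y^j·1^k = c·x^i·y^j.
Substituting Z = 1: F(X, Y, 1) = -2*x**2 + y - 2.
Note: deg(f) ≤ deg(F) = 2; strict inequality happens when F is divisible by Z (lost terms).


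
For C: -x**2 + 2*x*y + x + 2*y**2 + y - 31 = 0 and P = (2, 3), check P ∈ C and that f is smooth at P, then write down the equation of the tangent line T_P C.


Tangent line at P: 3*x + 17*y - 57 = 0.

Step 1: f(2, 3) = 0, so P lies on C.
Step 2: partial derivatives
  f_x(x, y) = -2*x + 2*y + 1, f_y(x, y) = 2*x + 4*y + 1.
  f_x(P) = 3, f_y(P) = 17 (gradient nonzero, so P is smooth).
Step 3: tangent line at P: 3·(x − 2) + 17·(y − 3) = 0.
Expanding: 3*x + 17*y - 57 = 0.


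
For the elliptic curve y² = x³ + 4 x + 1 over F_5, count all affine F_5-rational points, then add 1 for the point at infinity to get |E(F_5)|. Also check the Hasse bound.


Affine points = {(0, 1), (0, 4), (1, 1), (1, 4), (3, 0), (4, 1), (4, 4)}; affine count = 7; |E(F_5)| = 8.

Discriminant check: Δ ∝ 4a³ + 27b² = 4·4³ + 27·1² = 4·64 + 27·1 ≡ 3 (mod 5). Nonzero ⇒ E is nonsingular.
For each x ∈ F_5, compute rhs = x³ + 4·x + 1 mod 5, then count y ∈ F_5 with y² ≡ rhs.
  x = 0: rhs = 1, matching y values: 1, 4 (2 points).
  x = 1: rhs = 1, matching y values: 1, 4 (2 points).
  x = 2: rhs = 2, matching y values: none (0 points).
  x = 3: rhs = 0, matching y values: 0 (1 points).
  x = 4: rhs = 1, matching y values: 1, 4 (2 points).
Total affine count: 7.
Full point count |E(F_5)| = 7 + 1 = 8.
Hasse bound: |8 − (5+1)| = |2| = 2 ≤ 2√5 ≈ 4.4721 ✓.
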